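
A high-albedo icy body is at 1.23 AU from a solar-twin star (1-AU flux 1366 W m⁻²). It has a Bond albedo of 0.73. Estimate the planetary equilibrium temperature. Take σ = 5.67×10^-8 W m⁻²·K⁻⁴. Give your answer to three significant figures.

181 K

Irradiance scales as 1/d², so S = 1366 W m⁻² × (1/1.23)² = 902.9 W m⁻².
Absorbed flux (global mean): S(1−α)/4 = 902.9·0.27/4 = 60.95 W m⁻².
In equilibrium σT⁴ equals this, so T = 181.1 K.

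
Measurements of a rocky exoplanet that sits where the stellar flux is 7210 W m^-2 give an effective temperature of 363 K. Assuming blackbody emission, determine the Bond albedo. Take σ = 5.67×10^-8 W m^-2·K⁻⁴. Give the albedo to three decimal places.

From σT⁴ = S(1−α)/4 we invert for α: 1−α = 4σT⁴/S.
σT⁴ = 984.5 W m^-2, so 4σT⁴ = 3938 W m^-2.
Hence α = 1 − 3938/7210 = 0.4538.

0.454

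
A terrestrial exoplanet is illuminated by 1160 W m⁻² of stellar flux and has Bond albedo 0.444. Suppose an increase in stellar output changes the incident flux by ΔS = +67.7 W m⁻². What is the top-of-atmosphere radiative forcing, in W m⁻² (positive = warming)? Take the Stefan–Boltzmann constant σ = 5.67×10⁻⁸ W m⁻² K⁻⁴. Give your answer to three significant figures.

9.41 W m⁻²

ΔF = Δ[S(1−α)]/4 = (1−0.444)·+67.7/4 = 9.410 W m⁻².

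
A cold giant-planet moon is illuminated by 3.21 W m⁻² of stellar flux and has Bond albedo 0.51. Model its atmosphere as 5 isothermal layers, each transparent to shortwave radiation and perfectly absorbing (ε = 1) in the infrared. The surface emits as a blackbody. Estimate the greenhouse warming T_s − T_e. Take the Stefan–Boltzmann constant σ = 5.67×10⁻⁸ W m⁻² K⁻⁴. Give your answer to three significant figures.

29.0 K

OLR = S(1−α)/4 = 0.3932 W m⁻²; the top layer radiates at T_e = 51.32 K.
Surface: T_s = (6)^¼·T_e = 80.32 K.
So the greenhouse effect raises the surface by 80.32 − 51.32 = 29.00 K.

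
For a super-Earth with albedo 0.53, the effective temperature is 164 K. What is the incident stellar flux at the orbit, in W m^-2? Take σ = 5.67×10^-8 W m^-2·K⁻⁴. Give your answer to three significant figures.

349 W m^-2

From S(1−α)/4 = σT⁴: S = 4σT⁴/(1−α).
σT⁴ = 5.67×10⁻⁸·(164)⁴ = 41.02 W m^-2.
S = 4·41.02/0.47 = 349.1 W m^-2.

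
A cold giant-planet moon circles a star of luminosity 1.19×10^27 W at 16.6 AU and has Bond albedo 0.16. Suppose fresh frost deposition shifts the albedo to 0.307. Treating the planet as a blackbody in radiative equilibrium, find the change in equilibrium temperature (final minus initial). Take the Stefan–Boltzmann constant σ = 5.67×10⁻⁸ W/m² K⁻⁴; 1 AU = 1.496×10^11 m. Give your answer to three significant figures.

-4.08 kelvin

d = 16.6 × 1.496×10^11 m = 2.483×10^12 m.
S = L/(4πd²) = 15.36 W/m².
Before: T₁ = [15.36·0.84/(4σ)]^(1/4) = 86.84 K.
After:  T₂ = [15.36·0.693/(4σ)]^(1/4) = 82.76 K.
Change: 82.76 − 86.84 = -4.078 K.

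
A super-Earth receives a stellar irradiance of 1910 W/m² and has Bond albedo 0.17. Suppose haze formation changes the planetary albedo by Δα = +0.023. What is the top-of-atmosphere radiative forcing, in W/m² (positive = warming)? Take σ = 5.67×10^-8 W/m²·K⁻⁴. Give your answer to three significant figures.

-11.0 W/m²

The change in absorbed flux is Δ[S(1−α)/4] = −SΔα/4 = -10.98 W/m².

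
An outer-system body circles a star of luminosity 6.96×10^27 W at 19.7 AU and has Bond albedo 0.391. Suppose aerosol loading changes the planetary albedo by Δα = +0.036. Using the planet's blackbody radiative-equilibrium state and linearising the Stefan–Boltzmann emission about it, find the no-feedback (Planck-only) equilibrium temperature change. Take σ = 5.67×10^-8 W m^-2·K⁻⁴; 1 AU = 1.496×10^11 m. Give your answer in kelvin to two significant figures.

d = 19.7 × 1.496×10^11 m = 2.947×10^12 m.
Flux at the orbit: S = L/(4πd²) = 6.96×10^27/(4π·(2.95×10^12)²) = 63.77 W m^-2.
Unperturbed T_e = [63.77·(1−0.391)/(4σ)]^¼ = 114.4 K.
ΔF = −(S/4)Δα = −(63.77/4)×(+0.036) = -0.5739 W m^-2.
Planck response: λ_P = 4σT_e³ = 4·5.67×10⁻⁸·(114.4)³ = 0.3395 W m^-2/K.
So ΔT₀ = -0.5739/0.3395 = -1.69 K.

-1.7 K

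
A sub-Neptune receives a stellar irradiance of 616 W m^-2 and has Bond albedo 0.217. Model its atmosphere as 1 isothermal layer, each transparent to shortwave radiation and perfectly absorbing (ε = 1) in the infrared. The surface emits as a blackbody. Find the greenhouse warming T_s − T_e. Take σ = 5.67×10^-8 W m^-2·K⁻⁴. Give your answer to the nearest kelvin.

OLR = S(1−α)/4 = 120.6 W m^-2; the top layer radiates at T_e = 214.7 K.
T_s = (N+1)^(1/4)·T_e = 255.4 K.
So the greenhouse effect raises the surface by 255.4 − 214.7 = 40.63 K.

41 kelvin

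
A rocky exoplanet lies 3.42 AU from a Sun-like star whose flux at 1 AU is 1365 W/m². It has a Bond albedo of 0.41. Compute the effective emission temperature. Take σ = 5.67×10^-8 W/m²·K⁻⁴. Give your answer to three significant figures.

132 kelvin

Irradiance scales as 1/d², so S = 1365 W/m² × (1/3.42)² = 116.7 W/m².
Averaging over the sphere, the absorbed flux is S(1−α)/4 = 17.21 W/m².
In equilibrium σT⁴ equals this, so T = 132.0 K.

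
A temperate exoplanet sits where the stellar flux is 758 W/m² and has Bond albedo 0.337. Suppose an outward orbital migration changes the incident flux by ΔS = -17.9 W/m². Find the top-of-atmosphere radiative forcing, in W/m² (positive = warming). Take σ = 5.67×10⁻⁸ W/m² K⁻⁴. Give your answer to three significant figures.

ΔF = Δ[S(1−α)]/4 = (1−0.337)·-17.9/4 = -2.967 W/m².

-2.97 W/m²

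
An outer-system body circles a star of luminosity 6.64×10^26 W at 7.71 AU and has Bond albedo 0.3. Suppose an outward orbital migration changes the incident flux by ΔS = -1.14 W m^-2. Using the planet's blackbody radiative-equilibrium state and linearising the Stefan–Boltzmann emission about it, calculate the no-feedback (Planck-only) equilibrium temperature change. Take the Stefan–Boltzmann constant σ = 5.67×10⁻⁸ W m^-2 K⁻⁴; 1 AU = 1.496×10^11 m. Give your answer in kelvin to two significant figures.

-0.76 K

Orbital distance: d = 7.71 AU = 1.153×10^12 m.
S = L/(4πd²) = 39.72 W m^-2.
Unperturbed T_e = [39.72·(1−0.3)/(4σ)]^¼ = 105.2 K.
ΔF = Δ[S(1−α)]/4 = (1−0.3)·-1.14/4 = -0.1995 W m^-2.
The Planck feedback parameter is 4σT_e³ = 0.2642 W m^-2/K.
So ΔT₀ = -0.1995/0.2642 = -0.755 K.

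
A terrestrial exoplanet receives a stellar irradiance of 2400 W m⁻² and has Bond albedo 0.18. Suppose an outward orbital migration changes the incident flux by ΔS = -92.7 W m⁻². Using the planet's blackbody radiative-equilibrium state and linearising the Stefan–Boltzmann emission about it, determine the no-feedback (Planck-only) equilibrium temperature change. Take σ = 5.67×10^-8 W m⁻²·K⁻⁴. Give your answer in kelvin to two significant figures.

Reference equilibrium: T_e = [S(1−α)/(4σ)]^(1/4) = 305.2 K.
TOA radiative forcing: ΔF = (1−α)ΔS/4 = 0.82·(-92.7)/4 = -19.00 W m⁻².
Linearising σT⁴ gives d(σT⁴)/dT = 4σT_e³ = 6.448 W m⁻² per K.
ΔT₀ = ΔF/λ_P = -19.00/6.448 = -2.95 K.

-2.9 kelvin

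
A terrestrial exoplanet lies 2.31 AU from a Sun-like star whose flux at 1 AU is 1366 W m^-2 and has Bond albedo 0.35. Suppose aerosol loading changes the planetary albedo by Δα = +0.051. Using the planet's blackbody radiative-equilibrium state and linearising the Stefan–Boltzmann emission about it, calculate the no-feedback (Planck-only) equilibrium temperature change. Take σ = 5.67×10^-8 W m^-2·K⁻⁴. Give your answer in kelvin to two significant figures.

-3.2 K

Flux at the orbit: S = 1366/(2.31)² = 256.0 W m^-2.
The baseline emission temperature is T_e = 164.6 K.
TOA radiative forcing: ΔF = −S·Δα/4 = −256.0·(+0.051)/4 = -3.264 W m^-2.
Planck response: λ_P = 4σT_e³ = 4·5.67×10⁻⁸·(164.6)³ = 1.011 W m^-2/K.
So ΔT₀ = -3.264/1.011 = -3.23 K.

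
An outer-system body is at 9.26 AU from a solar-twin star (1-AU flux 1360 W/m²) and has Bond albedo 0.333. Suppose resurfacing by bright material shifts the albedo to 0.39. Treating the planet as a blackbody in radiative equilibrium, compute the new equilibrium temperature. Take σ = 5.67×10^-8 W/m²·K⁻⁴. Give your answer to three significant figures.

80.8 kelvin

Irradiance scales as 1/d², so S = 1360 W/m² × (1/9.26)² = 15.86 W/m².
With the new albedo, S(1−α₂)/4 = 2.419 W/m², so T₂ = 80.82 K.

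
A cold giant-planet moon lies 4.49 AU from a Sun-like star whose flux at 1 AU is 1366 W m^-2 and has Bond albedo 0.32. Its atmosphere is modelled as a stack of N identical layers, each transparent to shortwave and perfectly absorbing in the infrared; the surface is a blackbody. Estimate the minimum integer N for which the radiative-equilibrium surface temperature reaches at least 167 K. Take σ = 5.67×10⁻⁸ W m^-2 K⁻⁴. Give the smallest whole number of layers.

Flux at the orbit: S = 1366/(4.49)² = 67.76 W m^-2.
Top-of-atmosphere balance: σT_e⁴ = S(1−α)/4 = 11.52 W m^-2 → T_e = 119.4 K.
Need (N+1)T_e⁴ ≥ T_s⁴, i.e. N+1 ≥ (167/119.4)⁴ = 3.829.
The minimum whole number is N = 3.

3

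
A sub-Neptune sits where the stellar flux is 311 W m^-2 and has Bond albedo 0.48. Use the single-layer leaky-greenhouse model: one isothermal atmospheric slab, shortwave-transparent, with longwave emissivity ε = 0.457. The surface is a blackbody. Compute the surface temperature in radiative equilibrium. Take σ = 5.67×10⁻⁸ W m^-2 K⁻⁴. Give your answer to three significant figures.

At the top of the atmosphere, σT_e⁴ = S(1−α)/4 = 40.43 W m^-2, giving T_e = 163.4 K.
The surface balance (absorbed SW + ε·downward IR = σT_s⁴) with T_a⁴ = T_s⁴/2 reduces to T_s = T_e·[2/(2−ε)]^¼ = 174.4 K.

174 kelvin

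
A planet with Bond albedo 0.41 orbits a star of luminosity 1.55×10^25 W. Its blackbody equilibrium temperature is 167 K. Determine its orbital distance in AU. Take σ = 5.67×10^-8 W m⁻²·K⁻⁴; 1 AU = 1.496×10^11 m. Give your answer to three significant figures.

Energy balance gives S = 4σT⁴/(1−α) = 299.0 W m⁻².
S = L/(4πd²) → d = √(L/4πS) = √(1.55×10^25/(4π·299.0)) = 6.423×10^10 m = 0.4293 AU.

0.429 AU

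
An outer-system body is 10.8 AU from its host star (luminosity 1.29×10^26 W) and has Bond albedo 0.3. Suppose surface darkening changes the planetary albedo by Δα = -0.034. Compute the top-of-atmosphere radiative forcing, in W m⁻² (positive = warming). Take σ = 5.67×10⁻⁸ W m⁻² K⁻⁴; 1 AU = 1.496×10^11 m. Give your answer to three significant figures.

Orbital distance: d = 10.8 AU = 1.616×10^12 m.
Flux at the orbit: S = L/(4πd²) = 1.29×10^26/(4π·(1.62×10^12)²) = 3.933 W m⁻².
TOA radiative forcing: ΔF = −S·Δα/4 = −3.933·(-0.034)/4 = 0.03343 W m⁻².

0.0334 W m⁻²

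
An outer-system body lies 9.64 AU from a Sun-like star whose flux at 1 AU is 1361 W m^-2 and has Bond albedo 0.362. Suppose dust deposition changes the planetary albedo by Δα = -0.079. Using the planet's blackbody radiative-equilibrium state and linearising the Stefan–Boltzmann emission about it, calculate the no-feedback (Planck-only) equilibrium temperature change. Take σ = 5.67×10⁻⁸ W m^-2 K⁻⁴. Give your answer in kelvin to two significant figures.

2.5 kelvin

By the inverse-square law, S = 1361/9.64² = 14.65 W m^-2.
The baseline emission temperature is T_e = 80.12 K.
ΔF = −(S/4)Δα = −(14.65/4)×(-0.079) = 0.2892 W m^-2.
Linearising σT⁴ gives d(σT⁴)/dT = 4σT_e³ = 0.1166 W m^-2 per K.
So ΔT₀ = 0.2892/0.1166 = 2.48 K.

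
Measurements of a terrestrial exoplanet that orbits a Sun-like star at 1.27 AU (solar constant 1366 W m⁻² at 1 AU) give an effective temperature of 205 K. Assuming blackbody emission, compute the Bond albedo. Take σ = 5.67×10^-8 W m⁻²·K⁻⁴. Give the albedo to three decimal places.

Irradiance scales as 1/d², so S = 1366 W m⁻² × (1/1.27)² = 846.9 W m⁻².
From σT⁴ = S(1−α)/4 we invert for α: 1−α = 4σT⁴/S.
σT⁴ = 100.1 W m⁻², so 4σT⁴ = 400.6 W m⁻².
1−α = 400.6/846.9 = 0.4730, so α = 0.5270.

0.527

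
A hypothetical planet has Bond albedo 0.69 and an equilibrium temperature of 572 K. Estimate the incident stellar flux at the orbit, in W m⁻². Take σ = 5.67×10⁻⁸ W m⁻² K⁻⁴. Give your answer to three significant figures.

78300 W m⁻²

Invert the energy balance for S: S = 4σT⁴/(1−α).
The emitted flux is σT⁴ = 6070 W m⁻².
So S = 4×6070/(1−0.69) = 78320 W m⁻².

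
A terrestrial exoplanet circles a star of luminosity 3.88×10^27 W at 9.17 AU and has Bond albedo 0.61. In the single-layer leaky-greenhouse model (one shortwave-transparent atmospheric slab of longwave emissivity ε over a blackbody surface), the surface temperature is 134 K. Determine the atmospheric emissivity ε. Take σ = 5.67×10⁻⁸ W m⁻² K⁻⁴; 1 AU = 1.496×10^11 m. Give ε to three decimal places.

0.250

d = 9.17 × 1.496×10^11 m = 1.372×10^12 m.
Flux at the orbit: S = L/(4πd²) = 3.88×10^27/(4π·(1.37×10^12)²) = 164.1 W m⁻².
Effective temperature: T_e = [S(1−α)/(4σ)]^(1/4) = 129.6 K.
T_s⁴ = T_e⁴·2/(2−ε) → ε = 2 − 2(T_e/T_s)⁴ = 2 − 2·(129.6/134)⁴ = 0.2499.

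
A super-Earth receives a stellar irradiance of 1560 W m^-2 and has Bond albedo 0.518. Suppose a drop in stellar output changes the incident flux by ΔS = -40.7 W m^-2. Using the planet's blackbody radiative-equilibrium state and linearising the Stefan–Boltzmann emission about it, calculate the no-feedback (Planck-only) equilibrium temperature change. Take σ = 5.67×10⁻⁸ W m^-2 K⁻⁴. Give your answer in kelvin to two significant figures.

Unperturbed T_e = [1560·(1−0.518)/(4σ)]^¼ = 240.0 K.
ΔF = Δ[S(1−α)]/4 = (1−0.518)·-40.7/4 = -4.904 W m^-2.
Linearising σT⁴ gives d(σT⁴)/dT = 4σT_e³ = 3.134 W m^-2 per K.
Hence the no-feedback warming is ΔF/(4σT_e³) = -1.57 K.

-1.6 K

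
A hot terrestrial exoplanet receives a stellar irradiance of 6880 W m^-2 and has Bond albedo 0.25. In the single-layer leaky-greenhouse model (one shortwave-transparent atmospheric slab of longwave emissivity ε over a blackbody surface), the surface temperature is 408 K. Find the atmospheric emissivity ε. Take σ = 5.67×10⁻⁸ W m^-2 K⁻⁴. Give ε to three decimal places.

Effective temperature: T_e = [S(1−α)/(4σ)]^(1/4) = 388.4 K.
Since (2−ε)/2 = (T_e/T_s)⁴ = 0.8210, ε = 0.3579.

0.358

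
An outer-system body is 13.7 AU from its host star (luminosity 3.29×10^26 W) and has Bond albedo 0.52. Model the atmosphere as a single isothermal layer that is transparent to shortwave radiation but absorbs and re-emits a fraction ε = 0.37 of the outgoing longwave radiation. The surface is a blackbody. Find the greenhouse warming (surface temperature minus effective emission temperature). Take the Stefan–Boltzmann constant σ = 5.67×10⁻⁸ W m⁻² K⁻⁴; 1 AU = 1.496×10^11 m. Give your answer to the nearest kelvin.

Orbital distance: d = 13.7 AU = 2.050×10^12 m.
Spreading L over a sphere of radius d: S = 3.29×10^26/(4π·2.05×10^12²) = 6.233 W m⁻².
Effective emission temperature (TOA balance): σT_e⁴ = S(1−α)/4 = 0.7479 W m⁻² → T_e = 60.27 K.
Surface balance with a leaky layer gives σT_s⁴ = σT_e⁴·2/(2−ε), so T_s = T_e·[2/(2−0.37)]^(1/4) = 63.43 K.
T_s − T_e = 63.43 − 60.27 = 3.162 K.

3 K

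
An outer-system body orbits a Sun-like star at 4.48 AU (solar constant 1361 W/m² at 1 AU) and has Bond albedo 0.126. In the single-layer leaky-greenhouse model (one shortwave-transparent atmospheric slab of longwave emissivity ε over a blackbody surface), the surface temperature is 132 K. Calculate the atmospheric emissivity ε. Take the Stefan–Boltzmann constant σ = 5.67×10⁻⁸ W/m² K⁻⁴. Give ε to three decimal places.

0.279

Flux at the orbit: S = 1361/(4.48)² = 67.81 W/m².
TOA balance gives T_e = 127.1 K.
Since (2−ε)/2 = (T_e/T_s)⁴ = 0.8607, ε = 0.2785.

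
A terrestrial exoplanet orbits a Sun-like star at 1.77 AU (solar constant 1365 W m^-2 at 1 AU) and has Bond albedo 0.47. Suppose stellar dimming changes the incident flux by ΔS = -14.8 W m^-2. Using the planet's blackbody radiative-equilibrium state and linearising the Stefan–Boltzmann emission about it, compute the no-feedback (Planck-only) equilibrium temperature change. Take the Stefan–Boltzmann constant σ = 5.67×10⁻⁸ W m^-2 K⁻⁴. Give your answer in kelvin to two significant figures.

By the inverse-square law, S = 1365/1.77² = 435.7 W m^-2.
Unperturbed T_e = [435.7·(1−0.47)/(4σ)]^¼ = 178.6 K.
ΔF = Δ[S(1−α)]/4 = (1−0.47)·-14.8/4 = -1.961 W m^-2.
Planck response: λ_P = 4σT_e³ = 4·5.67×10⁻⁸·(178.6)³ = 1.293 W m^-2/K.
Hence the no-feedback warming is ΔF/(4σT_e³) = -1.52 K.

-1.5 kelvin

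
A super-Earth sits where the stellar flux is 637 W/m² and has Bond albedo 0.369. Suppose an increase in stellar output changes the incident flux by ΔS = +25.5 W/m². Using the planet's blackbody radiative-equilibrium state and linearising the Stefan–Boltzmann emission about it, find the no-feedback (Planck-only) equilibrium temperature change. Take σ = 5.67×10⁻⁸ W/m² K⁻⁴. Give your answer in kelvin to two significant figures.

The baseline emission temperature is T_e = 205.2 K.
TOA radiative forcing: ΔF = (1−α)ΔS/4 = 0.631·(+25.5)/4 = 4.023 W/m².
Planck response: λ_P = 4σT_e³ = 4·5.67×10⁻⁸·(205.2)³ = 1.959 W/m²/K.
ΔT₀ = ΔF/λ_P = 4.023/1.959 = 2.05 K.

2.1 kelvin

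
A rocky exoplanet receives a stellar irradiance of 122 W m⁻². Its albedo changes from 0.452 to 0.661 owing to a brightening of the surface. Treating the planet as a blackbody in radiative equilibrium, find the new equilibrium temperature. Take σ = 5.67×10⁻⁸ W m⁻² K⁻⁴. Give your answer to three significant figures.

With the new albedo, S(1−α₂)/4 = 10.34 W m⁻², so T₂ = 116.2 K.

116 K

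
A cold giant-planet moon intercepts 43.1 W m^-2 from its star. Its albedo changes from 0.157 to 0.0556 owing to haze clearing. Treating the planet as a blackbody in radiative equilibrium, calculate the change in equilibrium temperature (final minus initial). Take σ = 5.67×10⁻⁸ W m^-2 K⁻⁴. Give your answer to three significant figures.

Initial: T₁ = [S(1−0.157)/(4σ)]^(1/4) = 112.5 K.
With α = 0.0556, T₂ = 115.7 K.
ΔT = T₂ − T₁ = 3.240 K.

3.24 K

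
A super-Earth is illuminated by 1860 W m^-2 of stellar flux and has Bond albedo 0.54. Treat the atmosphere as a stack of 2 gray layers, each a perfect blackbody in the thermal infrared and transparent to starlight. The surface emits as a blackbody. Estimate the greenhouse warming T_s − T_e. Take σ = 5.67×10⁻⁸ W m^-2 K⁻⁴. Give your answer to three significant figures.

The effective emission temperature is T_e = [S(1−α)/(4σ)]^¼ = 247.8 K.
Surface: T_s = (3)^¼·T_e = 326.2 K.
So the greenhouse effect raises the surface by 326.2 − 247.8 = 78.33 K.

78.3 kelvin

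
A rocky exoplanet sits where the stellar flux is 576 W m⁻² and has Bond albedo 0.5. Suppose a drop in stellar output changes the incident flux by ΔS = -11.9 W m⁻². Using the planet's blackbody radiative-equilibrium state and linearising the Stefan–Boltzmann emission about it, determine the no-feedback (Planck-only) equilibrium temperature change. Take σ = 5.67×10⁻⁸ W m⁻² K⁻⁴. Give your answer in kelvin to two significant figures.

-0.97 K

The baseline emission temperature is T_e = 188.8 K.
Only a fraction (1−α) is absorbed and it's spread over 4πR², so ΔF = (1−α)ΔS/4 = -1.488 W m⁻².
The Planck feedback parameter is 4σT_e³ = 1.526 W m⁻²/K.
ΔT₀ = ΔF/λ_P = -1.488/1.526 = -0.975 K.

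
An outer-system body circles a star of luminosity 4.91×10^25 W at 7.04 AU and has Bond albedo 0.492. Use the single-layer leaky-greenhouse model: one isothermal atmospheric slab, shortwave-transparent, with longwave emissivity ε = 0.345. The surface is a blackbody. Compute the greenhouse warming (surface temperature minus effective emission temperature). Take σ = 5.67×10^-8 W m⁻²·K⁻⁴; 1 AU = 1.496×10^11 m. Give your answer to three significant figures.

2.57 kelvin

d = 7.04 × 1.496×10^11 m = 1.053×10^12 m.
Spreading L over a sphere of radius d: S = 4.91×10^25/(4π·1.05×10^12²) = 3.523 W m⁻².
At the top of the atmosphere, σT_e⁴ = S(1−α)/4 = 0.4474 W m⁻², giving T_e = 53.00 K.
Surface balance with a leaky layer gives σT_s⁴ = σT_e⁴·2/(2−ε), so T_s = T_e·[2/(2−0.345)]^(1/4) = 55.57 K.
Greenhouse warming: T_s − T_e = 2.569 K.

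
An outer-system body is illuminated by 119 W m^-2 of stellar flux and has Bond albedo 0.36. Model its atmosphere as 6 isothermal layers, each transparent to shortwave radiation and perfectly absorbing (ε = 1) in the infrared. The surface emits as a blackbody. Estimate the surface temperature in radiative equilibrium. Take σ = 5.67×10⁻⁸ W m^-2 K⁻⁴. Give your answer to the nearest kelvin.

The effective emission temperature is T_e = [S(1−α)/(4σ)]^¼ = 135.4 K.
With N = 6 opaque layers, T_s = (N+1)^(1/4)·T_e = 7^(1/4)·135.4 = 220.2 K.

220 kelvin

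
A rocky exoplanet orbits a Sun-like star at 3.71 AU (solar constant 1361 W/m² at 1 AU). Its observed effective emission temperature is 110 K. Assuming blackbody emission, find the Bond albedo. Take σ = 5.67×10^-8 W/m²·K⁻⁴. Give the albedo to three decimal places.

By the inverse-square law, S = 1361/3.71² = 98.88 W/m².
Energy balance: S(1−α)/4 = σT⁴, so 1−α = 4σT⁴/S.
4σT⁴ = 4·5.67×10⁻⁸·(110)⁴ = 33.21 W/m².
Hence α = 1 − 33.21/98.88 = 0.6642.

0.664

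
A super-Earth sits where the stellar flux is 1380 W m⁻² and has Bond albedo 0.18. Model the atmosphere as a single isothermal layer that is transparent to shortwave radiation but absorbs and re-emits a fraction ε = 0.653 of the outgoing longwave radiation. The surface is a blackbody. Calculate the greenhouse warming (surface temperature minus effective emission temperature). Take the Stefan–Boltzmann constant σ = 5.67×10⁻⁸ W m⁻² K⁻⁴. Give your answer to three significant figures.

27.6 K

The planet radiates to space at T_e = [S(1−α)/(4σ)]^(1/4) = 265.8 K.
For a single slab of emissivity ε, T_s⁴ = 2T_e⁴/(2−ε); thus T_s = 265.8·(1.485)^(1/4) = 293.4 K.
T_s − T_e = 293.4 − 265.8 = 27.60 K.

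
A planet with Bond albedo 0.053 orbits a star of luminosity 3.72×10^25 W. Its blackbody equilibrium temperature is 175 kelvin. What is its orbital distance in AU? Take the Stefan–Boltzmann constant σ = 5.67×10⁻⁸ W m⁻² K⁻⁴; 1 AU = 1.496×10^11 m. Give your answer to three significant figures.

0.767 AU

Energy balance gives S = 4σT⁴/(1−α) = 224.6 W m⁻².
Then d = [L/(4πS)]^(1/2) = 1.148×10^11 m, i.e. 0.7674 AU.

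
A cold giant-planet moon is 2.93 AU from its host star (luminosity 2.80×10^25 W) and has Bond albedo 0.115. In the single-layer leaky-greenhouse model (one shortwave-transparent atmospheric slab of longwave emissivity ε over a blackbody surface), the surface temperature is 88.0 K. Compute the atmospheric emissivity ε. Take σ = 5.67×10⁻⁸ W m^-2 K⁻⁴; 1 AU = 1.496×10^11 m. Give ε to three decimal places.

0.491

Orbital distance: d = 2.93 AU = 4.383×10^11 m.
S = L/(4πd²) = 11.60 W m^-2.
TOA balance gives T_e = 82.02 K.
T_s⁴ = T_e⁴·2/(2−ε) → ε = 2 − 2(T_e/T_s)⁴ = 2 − 2·(82.02/88.0)⁴ = 0.4908.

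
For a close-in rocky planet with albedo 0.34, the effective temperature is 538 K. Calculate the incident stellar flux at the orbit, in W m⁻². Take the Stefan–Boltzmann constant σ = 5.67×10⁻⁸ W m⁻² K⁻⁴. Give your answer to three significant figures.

28800 W m⁻²

Invert the energy balance for S: S = 4σT⁴/(1−α).
σT⁴ = 5.67×10⁻⁸·(538)⁴ = 4750 W m⁻².
So S = 4×4750/(1−0.34) = 28790 W m⁻².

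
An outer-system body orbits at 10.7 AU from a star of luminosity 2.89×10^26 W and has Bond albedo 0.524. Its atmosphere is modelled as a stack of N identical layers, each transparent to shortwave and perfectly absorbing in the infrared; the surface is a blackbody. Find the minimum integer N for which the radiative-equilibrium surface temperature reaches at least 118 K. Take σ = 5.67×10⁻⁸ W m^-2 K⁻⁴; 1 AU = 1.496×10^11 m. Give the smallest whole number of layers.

d = 10.7 × 1.496×10^11 m = 1.601×10^12 m.
Spreading L over a sphere of radius d: S = 2.89×10^26/(4π·1.60×10^12²) = 8.975 W m^-2.
OLR = S(1−α)/4 = 1.068 W m^-2; the top layer radiates at T_e = 65.88 K.
Since T_s⁴ = (N+1)T_e⁴, we need N ≥ (T_s/T_e)⁴ − 1 = 9.292.
So N ≥ 9.292; the smallest integer is N = 10.

10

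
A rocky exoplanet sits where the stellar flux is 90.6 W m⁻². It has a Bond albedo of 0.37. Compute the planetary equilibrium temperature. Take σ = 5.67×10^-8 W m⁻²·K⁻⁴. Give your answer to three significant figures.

Absorbed flux (global mean): S(1−α)/4 = 90.60·0.63/4 = 14.27 W m⁻².
Balancing against σT⁴: T = (14.27/5.67×10⁻⁸)^(1/4) = 126.0 K.

126 K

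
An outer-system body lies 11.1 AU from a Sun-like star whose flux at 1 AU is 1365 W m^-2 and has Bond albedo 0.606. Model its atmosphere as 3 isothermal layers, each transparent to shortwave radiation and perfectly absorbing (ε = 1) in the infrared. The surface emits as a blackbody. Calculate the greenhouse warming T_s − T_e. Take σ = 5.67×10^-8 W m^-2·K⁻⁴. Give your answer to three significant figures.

27.4 kelvin

By the inverse-square law, S = 1365/11.1² = 11.08 W m^-2.
Top-of-atmosphere balance: σT_e⁴ = S(1−α)/4 = 1.091 W m^-2 → T_e = 66.23 K.
T_s = (N+1)^(1/4)·T_e = 93.67 K.
So the greenhouse effect raises the surface by 93.67 − 66.23 = 27.44 K.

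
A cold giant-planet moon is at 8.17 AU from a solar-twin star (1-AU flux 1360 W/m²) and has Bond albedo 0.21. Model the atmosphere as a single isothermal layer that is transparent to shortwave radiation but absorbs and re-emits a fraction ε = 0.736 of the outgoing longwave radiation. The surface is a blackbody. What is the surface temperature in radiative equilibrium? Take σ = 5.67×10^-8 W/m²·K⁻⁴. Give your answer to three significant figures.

Flux at the orbit: S = 1360/(8.17)² = 20.37 W/m².
Effective emission temperature (TOA balance): σT_e⁴ = S(1−α)/4 = 4.024 W/m² → T_e = 91.78 K.
For a single slab of emissivity ε, T_s⁴ = 2T_e⁴/(2−ε); thus T_s = 91.78·(1.582)^(1/4) = 102.9 K.

103 K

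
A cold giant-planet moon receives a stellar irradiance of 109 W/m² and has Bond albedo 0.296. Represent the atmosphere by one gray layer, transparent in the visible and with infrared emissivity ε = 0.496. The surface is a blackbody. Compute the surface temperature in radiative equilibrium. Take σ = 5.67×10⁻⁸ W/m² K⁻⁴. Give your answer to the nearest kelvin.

The planet radiates to space at T_e = [S(1−α)/(4σ)]^(1/4) = 135.6 K.
Surface balance with a leaky layer gives σT_s⁴ = σT_e⁴·2/(2−ε), so T_s = T_e·[2/(2−0.496)]^(1/4) = 145.6 K.

146 K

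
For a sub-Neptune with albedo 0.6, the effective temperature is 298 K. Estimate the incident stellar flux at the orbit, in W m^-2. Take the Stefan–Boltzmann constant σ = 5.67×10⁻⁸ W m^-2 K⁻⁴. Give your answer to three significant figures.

Invert the energy balance for S: S = 4σT⁴/(1−α).
σT⁴ = 5.67×10⁻⁸·(298)⁴ = 447.1 W m^-2.
S = 4·447.1/0.4 = 4471 W m^-2.

4470 W m^-2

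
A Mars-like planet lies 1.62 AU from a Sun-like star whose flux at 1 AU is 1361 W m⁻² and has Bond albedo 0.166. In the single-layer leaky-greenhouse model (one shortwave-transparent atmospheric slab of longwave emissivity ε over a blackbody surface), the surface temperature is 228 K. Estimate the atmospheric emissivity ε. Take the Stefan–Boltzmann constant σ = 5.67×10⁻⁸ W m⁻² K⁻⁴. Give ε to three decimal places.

0.589

Irradiance scales as 1/d², so S = 1361 W m⁻² × (1/1.62)² = 518.6 W m⁻².
TOA balance gives T_e = 209.0 K.
Inverting T_s⁴ = 2T_e⁴/(2−ε): (T_e/T_s)⁴ = 0.7057, so ε = 2(1 − 0.7057) = 0.5886.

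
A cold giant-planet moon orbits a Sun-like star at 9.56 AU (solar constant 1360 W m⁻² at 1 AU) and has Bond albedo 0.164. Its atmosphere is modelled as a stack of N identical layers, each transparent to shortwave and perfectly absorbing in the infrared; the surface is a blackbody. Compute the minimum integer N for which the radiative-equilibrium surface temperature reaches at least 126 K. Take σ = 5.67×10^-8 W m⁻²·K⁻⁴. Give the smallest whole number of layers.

4

Irradiance scales as 1/d², so S = 1360 W m⁻² × (1/9.56)² = 14.88 W m⁻².
OLR = S(1−α)/4 = 3.110 W m⁻²; the top layer radiates at T_e = 86.06 K.
T_s = (N+1)^(1/4)·T_e ≥ 126 K requires N+1 ≥ (T_s/T_e)⁴ = (126/86.06)⁴ = 4.595.
The minimum whole number is N = 4.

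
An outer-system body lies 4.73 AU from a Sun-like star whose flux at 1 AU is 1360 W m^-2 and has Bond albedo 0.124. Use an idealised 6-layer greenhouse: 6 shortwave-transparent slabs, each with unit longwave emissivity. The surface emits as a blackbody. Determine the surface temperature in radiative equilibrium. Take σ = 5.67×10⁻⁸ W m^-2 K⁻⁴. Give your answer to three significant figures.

201 K

Flux at the orbit: S = 1360/(4.73)² = 60.79 W m^-2.
OLR = S(1−α)/4 = 13.31 W m^-2; the top layer radiates at T_e = 123.8 K.
For an N-layer opaque stack, T_s⁴ = (N+1)T_e⁴, hence T_s = (7)^(1/4)×123.8 K = 201.3 K.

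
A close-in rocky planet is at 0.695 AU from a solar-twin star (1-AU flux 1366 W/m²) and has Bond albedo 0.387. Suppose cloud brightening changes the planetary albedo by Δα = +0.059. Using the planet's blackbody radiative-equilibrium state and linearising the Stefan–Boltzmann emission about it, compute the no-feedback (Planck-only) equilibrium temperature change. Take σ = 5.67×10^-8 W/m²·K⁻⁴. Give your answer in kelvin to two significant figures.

-7.1 K

Irradiance scales as 1/d², so S = 1366 W/m² × (1/0.695)² = 2828 W/m².
Unperturbed T_e = [2828·(1−0.387)/(4σ)]^¼ = 295.7 K.
The change in absorbed flux is Δ[S(1−α)/4] = −SΔα/4 = -41.71 W/m².
The Planck feedback parameter is 4σT_e³ = 5.863 W/m²/K.
ΔT₀ = ΔF/λ_P = -41.71/5.863 = -7.11 K.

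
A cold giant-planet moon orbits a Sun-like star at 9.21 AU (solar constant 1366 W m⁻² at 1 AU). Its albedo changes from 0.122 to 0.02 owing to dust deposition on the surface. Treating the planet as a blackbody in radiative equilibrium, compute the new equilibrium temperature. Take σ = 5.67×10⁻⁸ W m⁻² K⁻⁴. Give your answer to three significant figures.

By the inverse-square law, S = 1366/9.21² = 16.10 W m⁻².
New equilibrium: T₂ = [(1−0.02)·16.10/(4σ)]^(1/4) = 91.33 K.

91.3 kelvin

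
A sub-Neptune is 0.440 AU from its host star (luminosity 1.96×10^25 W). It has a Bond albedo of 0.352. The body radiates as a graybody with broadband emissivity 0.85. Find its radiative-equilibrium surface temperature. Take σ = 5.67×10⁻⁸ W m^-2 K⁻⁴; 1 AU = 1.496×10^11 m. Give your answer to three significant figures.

d = 0.440 × 1.496×10^11 m = 6.582×10^10 m.
Spreading L over a sphere of radius d: S = 1.96×10^25/(4π·6.58×10^10²) = 360.0 W m^-2.
Absorbed flux (global mean): S(1−α)/4 = 360.0·0.648/4 = 58.32 W m^-2.
Radiative balance εσT⁴ = 58.32 gives T = [58.32/(0.85·σ)]^(1/4) = 186.5 K.

187 K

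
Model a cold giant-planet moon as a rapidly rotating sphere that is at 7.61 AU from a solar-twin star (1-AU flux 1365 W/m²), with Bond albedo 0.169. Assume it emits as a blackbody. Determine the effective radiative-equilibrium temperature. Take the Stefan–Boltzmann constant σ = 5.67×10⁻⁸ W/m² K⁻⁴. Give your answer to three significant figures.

Irradiance scales as 1/d², so S = 1365 W/m² × (1/7.61)² = 23.57 W/m².
The planet absorbs (1−α)S over its disc πR² and re-emits over 4πR², so the mean absorbed flux is (1−0.169)·23.57/4 = 4.897 W/m².
In equilibrium σT⁴ equals this, so T = 96.40 K.

96.4 kelvin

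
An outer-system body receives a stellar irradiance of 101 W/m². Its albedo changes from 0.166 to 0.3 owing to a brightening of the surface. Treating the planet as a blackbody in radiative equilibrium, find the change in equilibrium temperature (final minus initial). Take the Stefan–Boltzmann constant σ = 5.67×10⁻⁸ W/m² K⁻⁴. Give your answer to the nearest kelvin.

Initial: T₁ = [S(1−0.166)/(4σ)]^(1/4) = 138.8 K.
After:  T₂ = [101.0·0.7/(4σ)]^(1/4) = 132.9 K.
ΔT = T₂ − T₁ = -5.948 K.

-6 kelvin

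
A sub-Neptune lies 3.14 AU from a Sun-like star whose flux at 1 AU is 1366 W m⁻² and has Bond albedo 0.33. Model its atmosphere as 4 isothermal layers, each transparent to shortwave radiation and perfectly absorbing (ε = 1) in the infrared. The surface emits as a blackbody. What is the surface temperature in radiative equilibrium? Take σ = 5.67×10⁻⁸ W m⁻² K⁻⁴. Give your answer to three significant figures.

By the inverse-square law, S = 1366/3.14² = 138.5 W m⁻².
OLR = S(1−α)/4 = 23.21 W m⁻²; the top layer radiates at T_e = 142.2 K.
With N = 4 opaque layers, T_s = (N+1)^(1/4)·T_e = 5^(1/4)·142.2 = 212.7 K.

213 kelvin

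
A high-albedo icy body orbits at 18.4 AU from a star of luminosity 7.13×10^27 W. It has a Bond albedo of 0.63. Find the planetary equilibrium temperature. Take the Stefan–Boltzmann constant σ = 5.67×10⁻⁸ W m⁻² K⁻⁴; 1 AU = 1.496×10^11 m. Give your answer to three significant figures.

d = 18.4 × 1.496×10^11 m = 2.753×10^12 m.
S = L/(4πd²) = 74.88 W m⁻².
Averaging over the sphere, the absorbed flux is S(1−α)/4 = 6.927 W m⁻².
In equilibrium σT⁴ equals this, so T = 105.1 K.

105 kelvin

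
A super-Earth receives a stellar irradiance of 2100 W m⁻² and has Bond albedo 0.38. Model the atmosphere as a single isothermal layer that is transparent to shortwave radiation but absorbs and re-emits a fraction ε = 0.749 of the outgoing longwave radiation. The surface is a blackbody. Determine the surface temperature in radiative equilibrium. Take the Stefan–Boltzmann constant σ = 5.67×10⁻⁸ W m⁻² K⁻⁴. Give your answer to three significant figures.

310 kelvin

Effective emission temperature (TOA balance): σT_e⁴ = S(1−α)/4 = 325.5 W m⁻² → T_e = 275.3 K.
Surface balance with a leaky layer gives σT_s⁴ = σT_e⁴·2/(2−ε), so T_s = T_e·[2/(2−0.749)]^(1/4) = 309.5 K.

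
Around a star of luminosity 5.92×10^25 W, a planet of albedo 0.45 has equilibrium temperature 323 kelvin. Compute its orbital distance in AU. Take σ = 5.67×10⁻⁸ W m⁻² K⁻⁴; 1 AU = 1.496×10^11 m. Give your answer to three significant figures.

Energy balance gives S = 4σT⁴/(1−α) = 4488 W m⁻².
S = L/(4πd²) → d = √(L/4πS) = √(5.92×10^25/(4π·4488)) = 3.240×10^10 m = 0.2166 AU.

0.217 AU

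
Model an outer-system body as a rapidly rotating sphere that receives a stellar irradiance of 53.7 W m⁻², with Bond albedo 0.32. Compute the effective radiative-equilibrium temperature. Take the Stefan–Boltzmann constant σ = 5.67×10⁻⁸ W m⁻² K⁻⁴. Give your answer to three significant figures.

The planet absorbs (1−α)S over its disc πR² and re-emits over 4πR², so the mean absorbed flux is (1−0.32)·53.70/4 = 9.129 W m⁻².
Balancing against σT⁴: T = (9.129/5.67×10⁻⁸)^(1/4) = 112.6 K.

113 kelvin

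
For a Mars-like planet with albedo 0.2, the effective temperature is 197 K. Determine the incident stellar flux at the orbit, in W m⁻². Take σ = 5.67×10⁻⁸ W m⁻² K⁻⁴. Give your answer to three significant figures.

From S(1−α)/4 = σT⁴: S = 4σT⁴/(1−α).
The emitted flux is σT⁴ = 85.40 W m⁻².
So S = 4×85.40/(1−0.2) = 427.0 W m⁻².

427 W m⁻²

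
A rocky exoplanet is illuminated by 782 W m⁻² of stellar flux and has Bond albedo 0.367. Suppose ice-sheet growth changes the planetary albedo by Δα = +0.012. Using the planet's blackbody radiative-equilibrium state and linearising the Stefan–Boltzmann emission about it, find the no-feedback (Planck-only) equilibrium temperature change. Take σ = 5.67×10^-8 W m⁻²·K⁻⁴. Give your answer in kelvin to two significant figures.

-1.0 kelvin

The baseline emission temperature is T_e = 216.1 K.
ΔF = −(S/4)Δα = −(782.0/4)×(+0.012) = -2.346 W m⁻².
Planck response: λ_P = 4σT_e³ = 4·5.67×10⁻⁸·(216.1)³ = 2.290 W m⁻²/K.
So ΔT₀ = -2.346/2.290 = -1.02 K.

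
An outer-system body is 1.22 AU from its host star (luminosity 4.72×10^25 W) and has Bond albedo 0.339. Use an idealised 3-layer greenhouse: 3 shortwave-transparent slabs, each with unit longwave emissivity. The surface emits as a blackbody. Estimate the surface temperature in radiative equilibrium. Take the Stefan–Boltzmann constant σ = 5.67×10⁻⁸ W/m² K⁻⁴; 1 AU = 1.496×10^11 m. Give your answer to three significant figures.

d = 1.22 × 1.496×10^11 m = 1.825×10^11 m.
Spreading L over a sphere of radius d: S = 4.72×10^25/(4π·1.83×10^11²) = 112.8 W/m².
The effective emission temperature is T_e = [S(1−α)/(4σ)]^¼ = 134.6 K.
With N = 3 opaque layers, T_s = (N+1)^(1/4)·T_e = 4^(1/4)·134.6 = 190.4 K.

190 K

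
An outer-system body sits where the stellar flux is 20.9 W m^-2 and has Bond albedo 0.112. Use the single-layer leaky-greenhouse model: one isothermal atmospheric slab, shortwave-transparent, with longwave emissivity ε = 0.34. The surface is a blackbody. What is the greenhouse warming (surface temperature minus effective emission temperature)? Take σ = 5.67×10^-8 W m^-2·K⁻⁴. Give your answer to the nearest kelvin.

At the top of the atmosphere, σT_e⁴ = S(1−α)/4 = 4.640 W m^-2, giving T_e = 95.11 K.
For a single slab of emissivity ε, T_s⁴ = 2T_e⁴/(2−ε); thus T_s = 95.11·(1.205)^(1/4) = 99.65 K.
Greenhouse warming: T_s − T_e = 4.535 K.

5 K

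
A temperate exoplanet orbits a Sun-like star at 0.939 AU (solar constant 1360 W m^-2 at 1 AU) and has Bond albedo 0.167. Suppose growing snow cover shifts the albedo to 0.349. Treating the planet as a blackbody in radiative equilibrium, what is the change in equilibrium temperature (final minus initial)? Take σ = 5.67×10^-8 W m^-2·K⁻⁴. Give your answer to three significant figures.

-16.4 kelvin

Flux at the orbit: S = 1360/(0.939)² = 1542 W m^-2.
Initial: T₁ = [S(1−0.167)/(4σ)]^(1/4) = 274.3 K.
Final:   T₂ = [S(1−0.349)/(4σ)]^(1/4) = 258.0 K.
ΔT = T₂ − T₁ = -16.40 K.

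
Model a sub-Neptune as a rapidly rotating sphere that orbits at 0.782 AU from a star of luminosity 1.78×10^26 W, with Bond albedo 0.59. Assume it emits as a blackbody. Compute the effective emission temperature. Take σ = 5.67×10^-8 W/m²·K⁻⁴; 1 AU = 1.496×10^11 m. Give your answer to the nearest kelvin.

208 kelvin

Orbital distance: d = 0.782 AU = 1.170×10^11 m.
S = L/(4πd²) = 1035 W/m².
Averaging over the sphere, the absorbed flux is S(1−α)/4 = 106.1 W/m².
In equilibrium σT⁴ equals this, so T = 208.0 K.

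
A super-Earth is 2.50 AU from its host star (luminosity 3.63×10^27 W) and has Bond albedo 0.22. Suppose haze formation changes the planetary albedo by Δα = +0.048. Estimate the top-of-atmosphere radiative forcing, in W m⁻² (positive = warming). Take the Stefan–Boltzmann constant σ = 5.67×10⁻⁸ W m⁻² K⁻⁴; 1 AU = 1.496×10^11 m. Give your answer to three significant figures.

Orbital distance: d = 2.50 AU = 3.740×10^11 m.
Flux at the orbit: S = L/(4πd²) = 3.63×10^27/(4π·(3.74×10^11)²) = 2065 W m⁻².
TOA radiative forcing: ΔF = −S·Δα/4 = −2065·(+0.048)/4 = -24.78 W m⁻².

-24.8 W m⁻²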